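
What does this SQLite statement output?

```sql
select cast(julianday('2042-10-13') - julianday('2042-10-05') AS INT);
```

Both dates are in October 2042: 13 − 5 = 8.

8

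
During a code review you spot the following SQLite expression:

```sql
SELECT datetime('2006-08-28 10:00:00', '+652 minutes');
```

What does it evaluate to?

2006-08-28 20:52:00

652 minutes = 10h 52m; +652 minutes from 2006-08-28 10:00:00 is 2006-08-28 20:52:00.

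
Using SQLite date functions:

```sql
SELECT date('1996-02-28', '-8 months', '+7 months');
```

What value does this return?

Adding -8 months to 1996-02-28 gives 1995-06-28.
Adding +7 months to 1995-06-28 gives 1996-01-28.

1996-01-28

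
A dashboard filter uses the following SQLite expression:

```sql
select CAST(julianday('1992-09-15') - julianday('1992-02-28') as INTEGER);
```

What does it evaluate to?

200

1 day remains in February 1992 after the 28th (29 − 28).
Full months from March 1992 through August 1992 contribute their day counts.
Then 15 days into September 1992.
Total: 1 + 31 + 30 + 31 + 30 + 31 + 31 + 15 = 200.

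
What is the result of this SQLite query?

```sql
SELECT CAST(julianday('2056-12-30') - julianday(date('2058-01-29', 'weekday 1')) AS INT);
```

`weekday 1` advances to the next Monday; 2058-01-29 is a Tuesday, so it moves forward to 2058-02-04.
1 day remains in December 2056 after the 30th (31 − 30).
Full months from January 2057 through January 2058 contribute their day counts.
Then 4 days into February 2058.
Total: 1 + 31 + 28 + 31 + 30 + 31 + 30 + 31 + 31 + 30 + 31 + 30 + 31 + 31 + 4 = 401.
The subtraction is earlier − later, so the result is −401 → -401.

-401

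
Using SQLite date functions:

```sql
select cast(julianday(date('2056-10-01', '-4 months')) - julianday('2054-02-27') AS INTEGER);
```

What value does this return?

825

Adding -4 months to 2056-10-01 gives 2056-06-01.
1 day remains in February 2054 after the 27th (28 − 27).
Full months from March 2054 through May 2056 contribute their day counts.
Then 1 day into June 2056.
Total: 1 + 31 + 30 + 31 + 30 + 31 + 31 + 30 + 31 + 30 + 31 + 31 + 28 + 31 + 30 + 31 + 30 + 31 + 31 + 30 + 31 + 30 + 31 + 31 + 29 + 31 + 30 + 31 + 1 = 825.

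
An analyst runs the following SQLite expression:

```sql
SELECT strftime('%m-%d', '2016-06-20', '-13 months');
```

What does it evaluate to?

05-20

First apply '-13 months': 2016-06-20 → 2015-05-20.
`%m-%d` extracts the month-day: 05-20.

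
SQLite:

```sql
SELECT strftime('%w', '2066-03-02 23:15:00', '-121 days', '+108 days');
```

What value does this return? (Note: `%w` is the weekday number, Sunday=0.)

First apply '-121 days', '+108 days': 2066-03-02 23:15:00 → 2066-02-17 23:15:00.
2066-02-17 is a Wednesday; with Sunday=0 that is 3.

3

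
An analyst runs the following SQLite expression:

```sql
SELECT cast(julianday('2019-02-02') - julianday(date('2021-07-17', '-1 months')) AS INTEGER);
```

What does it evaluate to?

Adding -1 month to 2021-07-17 gives 2021-06-17.
26 days remain in February 2019 after the 2nd (28 − 2).
Full months from March 2019 through May 2021 contribute their day counts.
Then 17 days into June 2021.
Total: 26 + 31 + 30 + 31 + 30 + 31 + 31 + 30 + 31 + 30 + 31 + 31 + 29 + 31 + 30 + 31 + 30 + 31 + 31 + 30 + 31 + 30 + 31 + 31 + 28 + 31 + 30 + 31 + 17 = 866.
The subtraction is earlier − later, so the result is −866 → -866.

-866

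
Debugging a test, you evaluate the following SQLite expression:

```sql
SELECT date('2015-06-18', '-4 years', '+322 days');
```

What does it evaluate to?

2012-05-05

Adding -4 years to 2015-06-18 gives 2011-06-18.
Applying '+322 days' to 2011-06-18: counting 322 days forward gives 2012-05-05.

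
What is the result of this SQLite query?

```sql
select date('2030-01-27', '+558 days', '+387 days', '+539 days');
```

2034-02-19

Applying '+558 days' to 2030-01-27: counting 558 days forward gives 2031-08-08.
Applying '+387 days' to 2031-08-08: counting 387 days forward gives 2032-08-29.
Applying '+539 days' to 2032-08-29: counting 539 days forward gives 2034-02-19.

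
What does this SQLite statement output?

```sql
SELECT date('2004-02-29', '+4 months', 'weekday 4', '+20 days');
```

2004-07-21

Adding +4 months to 2004-02-29 gives 2004-06-29.
`weekday 4` advances to the next Thursday; 2004-06-29 is a Tuesday, so it moves forward to 2004-07-01.
Advancing 20 more days within July lands on 2004-07-21.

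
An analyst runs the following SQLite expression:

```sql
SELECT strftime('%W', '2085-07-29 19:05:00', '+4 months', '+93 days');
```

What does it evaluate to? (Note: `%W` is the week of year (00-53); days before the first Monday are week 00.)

08

First apply '+4 months', '+93 days': 2085-07-29 19:05:00 → 2086-03-02 19:05:00.
2086-03-02 is a Saturday. SQLite's %W counts Mondays since the year started; the result is 08.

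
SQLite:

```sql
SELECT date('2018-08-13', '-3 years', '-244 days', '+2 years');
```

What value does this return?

2016-12-12

Adding -3 years to 2018-08-13 gives 2015-08-13.
Applying '-244 days' to 2015-08-13: counting 244 days back gives 2014-12-12.
Adding +2 years to 2014-12-12 gives 2016-12-12.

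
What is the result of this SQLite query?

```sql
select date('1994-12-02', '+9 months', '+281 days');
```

1996-06-09

Adding +9 months to 1994-12-02 gives 1995-09-02.
Applying '+281 days' to 1995-09-02: counting 281 days forward gives 1996-06-09.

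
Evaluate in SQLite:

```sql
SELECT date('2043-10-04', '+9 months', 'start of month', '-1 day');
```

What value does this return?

Adding +9 months to 2043-10-04 gives 2044-07-04.
`start of month` rewinds 2044-07-04 to 2044-07-01.
Going back 1 day from 2044-07-01 reaches 2044-06-30 (last day of June, 30 days).

2044-06-30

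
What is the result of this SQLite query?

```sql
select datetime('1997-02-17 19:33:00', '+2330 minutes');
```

1997-02-19 10:23:00

2330 minutes = 38h 50m; +2330 minutes from 1997-02-17 19:33:00 is 1997-02-19 10:23:00 (crosses midnight).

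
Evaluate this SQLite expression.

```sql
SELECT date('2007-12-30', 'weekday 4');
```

`weekday 4` advances to the next Thursday; 2007-12-30 is a Sunday, so it moves forward to 2008-01-03.

2008-01-03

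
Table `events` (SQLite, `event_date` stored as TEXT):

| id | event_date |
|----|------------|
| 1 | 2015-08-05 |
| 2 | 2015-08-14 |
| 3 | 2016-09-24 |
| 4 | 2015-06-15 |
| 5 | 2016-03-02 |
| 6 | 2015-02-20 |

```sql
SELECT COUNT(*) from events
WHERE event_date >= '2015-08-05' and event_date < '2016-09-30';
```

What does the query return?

4

Rows in [2015-08-05, 2016-09-30): 2015-08-05, 2015-08-14, 2016-09-24, 2016-03-02 → 4 rows.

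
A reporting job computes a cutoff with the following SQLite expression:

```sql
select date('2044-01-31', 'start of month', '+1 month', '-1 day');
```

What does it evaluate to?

`start of month` rewinds 2044-01-31 to 2044-01-01.
Adding +1 month to 2044-01-01 gives 2044-02-01.
Going back 1 day from 2044-02-01 reaches 2044-01-31 (last day of January, 31 days).

2044-01-31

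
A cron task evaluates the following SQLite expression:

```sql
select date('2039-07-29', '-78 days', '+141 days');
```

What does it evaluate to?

2039-09-30

Applying '-78 days' to 2039-07-29: counting 78 days back gives 2039-05-12.
Applying '+141 days' to 2039-05-12: counting 141 days forward gives 2039-09-30.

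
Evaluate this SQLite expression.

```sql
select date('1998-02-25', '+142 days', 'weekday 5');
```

Applying '+142 days' to 1998-02-25: counting 142 days forward gives 1998-07-17.
`weekday 5` advances to the next Friday; 1998-07-17 is already a Friday, so it stays at 1998-07-17.

1998-07-17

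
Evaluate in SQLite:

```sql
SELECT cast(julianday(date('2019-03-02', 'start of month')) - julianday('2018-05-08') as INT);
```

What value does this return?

297

`start of month` rewinds 2019-03-02 to 2019-03-01.
23 days remain in May 2018 after the 8th (31 − 8).
Full months from June 2018 through February 2019 contribute their day counts.
Then 1 day into March 2019.
Total: 23 + 30 + 31 + 31 + 30 + 31 + 30 + 31 + 31 + 28 + 1 = 297.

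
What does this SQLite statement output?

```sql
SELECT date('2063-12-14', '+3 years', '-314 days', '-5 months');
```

Adding +3 years to 2063-12-14 gives 2066-12-14.
Applying '-314 days' to 2066-12-14: counting 314 days back gives 2066-02-03.
Adding -5 months to 2066-02-03 gives 2065-09-03.

2065-09-03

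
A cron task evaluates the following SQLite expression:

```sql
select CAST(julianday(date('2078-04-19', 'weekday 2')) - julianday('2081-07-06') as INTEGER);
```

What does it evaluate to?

`weekday 2` advances to the next Tuesday; 2078-04-19 is already a Tuesday, so it stays at 2078-04-19.
11 days remain in April 2078 after the 19th (30 − 19).
Full months from May 2078 through June 2081 contribute their day counts.
Then 6 days into July 2081.
Total: 11 + 31 + 30 + 31 + 31 + 30 + 31 + 30 + 31 + 31 + 28 + 31 + 30 + 31 + 30 + 31 + 31 + 30 + 31 + 30 + 31 + 31 + 29 + 31 + 30 + 31 + 30 + 31 + 31 + 30 + 31 + 30 + 31 + 31 + 28 + 31 + 30 + 31 + 30 + 6 = 1174.
The subtraction is earlier − later, so the result is −1174 → -1174.

-1174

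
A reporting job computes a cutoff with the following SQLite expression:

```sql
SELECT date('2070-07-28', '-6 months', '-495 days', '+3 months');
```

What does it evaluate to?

Adding -6 months to 2070-07-28 gives 2070-01-28.
Applying '-495 days' to 2070-01-28: counting 495 days back gives 2068-09-20.
Adding +3 months to 2068-09-20 gives 2068-12-20.

2068-12-20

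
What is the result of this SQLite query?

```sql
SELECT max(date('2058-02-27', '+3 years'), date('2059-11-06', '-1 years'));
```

2061-02-27

date('2058-02-27', '+3 years') → 2061-02-27.
date('2059-11-06', '-1 years') → 2058-11-06.
Later of the two is 2061-02-27.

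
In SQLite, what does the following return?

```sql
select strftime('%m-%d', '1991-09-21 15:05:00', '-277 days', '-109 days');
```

First apply '-277 days', '-109 days': 1991-09-21 15:05:00 → 1990-08-31 15:05:00.
`%m-%d` extracts the month-day: 08-31.

08-31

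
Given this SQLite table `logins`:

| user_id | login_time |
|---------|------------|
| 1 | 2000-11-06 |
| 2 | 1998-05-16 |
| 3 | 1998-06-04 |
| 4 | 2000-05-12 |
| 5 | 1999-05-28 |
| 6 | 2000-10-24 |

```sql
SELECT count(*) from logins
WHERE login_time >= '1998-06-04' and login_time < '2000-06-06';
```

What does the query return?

Rows in [1998-06-04, 2000-06-06): 1998-06-04, 2000-05-12, 1999-05-28 → 3 rows.

3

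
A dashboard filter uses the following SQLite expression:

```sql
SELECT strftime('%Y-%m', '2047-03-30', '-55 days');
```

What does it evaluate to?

First apply '-55 days': 2047-03-30 → 2047-02-03.
`%Y-%m` extracts the year-month: 2047-02.

2047-02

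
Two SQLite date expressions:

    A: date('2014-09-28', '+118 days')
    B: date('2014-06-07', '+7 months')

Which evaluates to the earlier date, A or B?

A = 2015-01-24.
B = 2015-01-07.
B is earlier.

B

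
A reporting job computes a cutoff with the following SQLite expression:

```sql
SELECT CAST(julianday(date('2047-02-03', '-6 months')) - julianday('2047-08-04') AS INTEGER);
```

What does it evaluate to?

Adding -6 months to 2047-02-03 gives 2046-08-03.
28 days remain in August 2046 after the 3rd (31 − 3).
Full months from September 2046 through July 2047 contribute their day counts.
Then 4 days into August 2047.
Total: 28 + 30 + 31 + 30 + 31 + 31 + 28 + 31 + 30 + 31 + 30 + 31 + 4 = 366.
The subtraction is earlier − later, so the result is −366 → -366.

-366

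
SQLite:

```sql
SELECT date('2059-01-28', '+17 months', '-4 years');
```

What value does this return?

2056-06-28

Adding +17 months to 2059-01-28 gives 2060-06-28.
Adding -4 years to 2060-06-28 gives 2056-06-28.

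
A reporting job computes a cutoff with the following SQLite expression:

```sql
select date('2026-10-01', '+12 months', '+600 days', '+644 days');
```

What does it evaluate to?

Adding +12 months to 2026-10-01 gives 2027-10-01.
Applying '+600 days' to 2027-10-01: counting 600 days forward gives 2029-05-23.
Applying '+644 days' to 2029-05-23: counting 644 days forward gives 2031-02-26.

2031-02-26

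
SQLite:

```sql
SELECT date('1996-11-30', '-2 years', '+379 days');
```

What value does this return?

1995-12-14

Adding -2 years to 1996-11-30 gives 1994-11-30.
Applying '+379 days' to 1994-11-30: counting 379 days forward gives 1995-12-14.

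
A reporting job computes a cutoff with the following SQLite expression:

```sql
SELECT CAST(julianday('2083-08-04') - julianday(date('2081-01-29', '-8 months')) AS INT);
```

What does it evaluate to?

1162

Adding -8 months to 2081-01-29 gives 2080-05-29.
2 days remain in May 2080 after the 29th (31 − 29).
Full months from June 2080 through July 2083 contribute their day counts.
Then 4 days into August 2083.
Total: 2 + 30 + 31 + 31 + 30 + 31 + 30 + 31 + 31 + 28 + 31 + 30 + 31 + 30 + 31 + 31 + 30 + 31 + 30 + 31 + 31 + 28 + 31 + 30 + 31 + 30 + 31 + 31 + 30 + 31 + 30 + 31 + 31 + 28 + 31 + 30 + 31 + 30 + 31 + 4 = 1162.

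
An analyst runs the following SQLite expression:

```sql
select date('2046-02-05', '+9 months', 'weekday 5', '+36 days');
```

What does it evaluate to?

2046-12-15

Adding +9 months to 2046-02-05 gives 2046-11-05.
`weekday 5` advances to the next Friday; 2046-11-05 is a Monday, so it moves forward to 2046-11-09.
November 2046 has 30 days; 21 remain after the 9th, so 22 days reach 2046-12-01.
Advancing 14 more days within December lands on 2046-12-15.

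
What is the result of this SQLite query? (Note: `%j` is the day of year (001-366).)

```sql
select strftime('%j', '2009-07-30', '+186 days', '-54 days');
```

343

First apply '+186 days', '-54 days': 2009-07-30 → 2009-12-09.
Day-of-year for 2009-12-09: days since 2009-01-01 inclusive = 343, zero-padded to 343.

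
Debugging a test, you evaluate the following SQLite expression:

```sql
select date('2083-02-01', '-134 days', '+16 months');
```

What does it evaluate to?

2084-01-20

Applying '-134 days' to 2083-02-01: counting 134 days back gives 2082-09-20.
Adding +16 months to 2082-09-20 gives 2084-01-20.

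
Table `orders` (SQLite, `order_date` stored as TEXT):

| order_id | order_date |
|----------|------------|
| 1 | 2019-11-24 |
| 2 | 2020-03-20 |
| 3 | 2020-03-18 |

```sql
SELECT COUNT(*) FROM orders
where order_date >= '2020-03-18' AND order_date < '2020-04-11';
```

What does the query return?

2

Rows in [2020-03-18, 2020-04-11): 2020-03-20, 2020-03-18 → 2 rows.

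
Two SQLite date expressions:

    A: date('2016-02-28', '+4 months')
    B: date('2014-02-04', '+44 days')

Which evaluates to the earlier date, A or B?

A = 2016-06-28.
B = 2014-03-20.
B is earlier.

B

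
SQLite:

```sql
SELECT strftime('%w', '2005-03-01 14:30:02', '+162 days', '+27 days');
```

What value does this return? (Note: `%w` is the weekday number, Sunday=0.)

2

First apply '+162 days', '+27 days': 2005-03-01 14:30:02 → 2005-09-06 14:30:02.
2005-09-06 is a Tuesday; with Sunday=0 that is 2.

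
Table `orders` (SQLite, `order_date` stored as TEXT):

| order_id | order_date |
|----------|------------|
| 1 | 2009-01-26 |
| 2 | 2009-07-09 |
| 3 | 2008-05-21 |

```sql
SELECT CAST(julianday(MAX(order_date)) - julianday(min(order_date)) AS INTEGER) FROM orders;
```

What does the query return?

MIN = 2008-05-21, MAX = 2009-07-09.
10 days remain in May 2008 after the 21st (31 − 21).
Full months from June 2008 through June 2009 contribute their day counts.
Then 9 days into July 2009.
Total: 10 + 30 + 31 + 31 + 30 + 31 + 30 + 31 + 31 + 28 + 31 + 30 + 31 + 30 + 9 = 414.

414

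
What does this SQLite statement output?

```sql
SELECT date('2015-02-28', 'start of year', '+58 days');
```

2015-02-28

`start of year` rewinds 2015-02-28 to 2015-01-01.
Applying '+58 days' to 2015-01-01: counting 58 days forward gives 2015-02-28.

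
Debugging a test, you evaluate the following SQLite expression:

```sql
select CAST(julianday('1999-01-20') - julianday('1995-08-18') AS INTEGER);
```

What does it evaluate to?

13 days remain in August 1995 after the 18th (31 − 18).
Full months from September 1995 through December 1998 contribute their day counts.
Then 20 days into January 1999.
Total: 13 + 30 + 31 + 30 + 31 + 31 + 29 + 31 + 30 + 31 + 30 + 31 + 31 + 30 + 31 + 30 + 31 + 31 + 28 + 31 + 30 + 31 + 30 + 31 + 31 + 30 + 31 + 30 + 31 + 31 + 28 + 31 + 30 + 31 + 30 + 31 + 31 + 30 + 31 + 30 + 31 + 20 = 1251.

1251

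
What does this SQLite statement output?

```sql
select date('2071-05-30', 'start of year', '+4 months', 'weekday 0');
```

`start of year` rewinds 2071-05-30 to 2071-01-01.
Adding +4 months to 2071-01-01 gives 2071-05-01.
`weekday 0` advances to the next Sunday; 2071-05-01 is a Friday, so it moves forward to 2071-05-03.

2071-05-03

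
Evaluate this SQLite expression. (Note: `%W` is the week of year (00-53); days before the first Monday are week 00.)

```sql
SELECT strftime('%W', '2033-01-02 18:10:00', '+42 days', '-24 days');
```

03

First apply '+42 days', '-24 days': 2033-01-02 18:10:00 → 2033-01-20 18:10:00.
2033-01-20 is a Thursday. SQLite's %W counts Mondays since the year started; the result is 03.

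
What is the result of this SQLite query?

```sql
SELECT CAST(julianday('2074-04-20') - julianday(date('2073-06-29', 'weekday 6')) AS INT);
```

293

`weekday 6` advances to the next Saturday; 2073-06-29 is a Thursday, so it moves forward to 2073-07-01.
30 days remain in July 2073 after the 1st (31 − 1).
Full months from August 2073 through March 2074 contribute their day counts.
Then 20 days into April 2074.
Total: 30 + 31 + 30 + 31 + 30 + 31 + 31 + 28 + 31 + 20 = 293.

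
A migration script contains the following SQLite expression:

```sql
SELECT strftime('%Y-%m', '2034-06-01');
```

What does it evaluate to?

`%Y-%m` extracts the year-month: 2034-06.

2034-06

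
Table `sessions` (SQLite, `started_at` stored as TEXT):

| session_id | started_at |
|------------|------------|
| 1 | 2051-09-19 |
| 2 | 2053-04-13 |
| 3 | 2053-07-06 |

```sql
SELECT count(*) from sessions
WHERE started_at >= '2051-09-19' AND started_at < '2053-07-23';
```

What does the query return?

Rows in [2051-09-19, 2053-07-23): 2051-09-19, 2053-04-13, 2053-07-06 → 3 rows.

3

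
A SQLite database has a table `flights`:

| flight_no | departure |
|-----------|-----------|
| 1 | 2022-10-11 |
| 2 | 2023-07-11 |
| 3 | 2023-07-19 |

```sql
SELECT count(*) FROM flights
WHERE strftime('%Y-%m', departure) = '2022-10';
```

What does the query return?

Rows with year-month 2022-10: 2022-10-11 → 1.

1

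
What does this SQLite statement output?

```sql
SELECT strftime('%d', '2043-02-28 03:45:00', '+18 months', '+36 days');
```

First apply '+18 months', '+36 days': 2043-02-28 03:45:00 → 2044-10-03 03:45:00.
`%d` extracts the 2-digit day of month: 03.

03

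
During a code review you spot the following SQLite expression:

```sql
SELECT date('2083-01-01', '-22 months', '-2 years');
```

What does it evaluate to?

2079-03-01

Adding -22 months to 2083-01-01 gives 2081-03-01.
Adding -2 years to 2081-03-01 gives 2079-03-01.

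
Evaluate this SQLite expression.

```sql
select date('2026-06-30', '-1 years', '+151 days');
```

2025-11-28

Adding -1 year to 2026-06-30 gives 2025-06-30.
Applying '+151 days' to 2025-06-30: counting 151 days forward gives 2025-11-28.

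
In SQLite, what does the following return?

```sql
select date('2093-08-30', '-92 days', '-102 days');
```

Applying '-92 days' to 2093-08-30: counting 92 days back gives 2093-05-30.
Applying '-102 days' to 2093-05-30: counting 102 days back gives 2093-02-17.

2093-02-17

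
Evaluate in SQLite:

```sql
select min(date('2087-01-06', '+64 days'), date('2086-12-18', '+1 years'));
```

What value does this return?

2087-03-11

date('2087-01-06', '+64 days') → 2087-03-11.
date('2086-12-18', '+1 years') → 2087-12-18.
Earlier of the two is 2087-03-11.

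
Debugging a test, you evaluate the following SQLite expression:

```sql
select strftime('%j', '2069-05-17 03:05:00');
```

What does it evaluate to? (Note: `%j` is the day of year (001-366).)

Day-of-year for 2069-05-17: days since 2069-01-01 inclusive = 137, zero-padded to 137.

137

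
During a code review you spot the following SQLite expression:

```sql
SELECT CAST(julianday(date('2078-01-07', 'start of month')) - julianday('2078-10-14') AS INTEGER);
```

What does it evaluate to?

`start of month` rewinds 2078-01-07 to 2078-01-01.
30 days remain in January 2078 after the 1st (31 − 1).
Full months from February 2078 through September 2078 contribute their day counts.
Then 14 days into October 2078.
Total: 30 + 28 + 31 + 30 + 31 + 30 + 31 + 31 + 30 + 14 = 286.
The subtraction is earlier − later, so the result is −286 → -286.

-286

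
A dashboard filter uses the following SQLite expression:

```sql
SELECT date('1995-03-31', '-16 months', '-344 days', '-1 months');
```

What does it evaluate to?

Adding -16 months to 1995-03-31 targets 1993-11-31. November 1993 has only 30 days, so SQLite normalizes the 1-day overflow forward to 1993-12-01.
Applying '-344 days' to 1993-12-01: counting 344 days back gives 1992-12-22.
Adding -1 month to 1992-12-22 gives 1992-11-22.

1992-11-22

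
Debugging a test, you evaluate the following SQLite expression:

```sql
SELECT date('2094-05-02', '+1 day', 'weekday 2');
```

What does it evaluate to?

2094-05-04

Advancing 1 more day within May lands on 2094-05-03.
`weekday 2` advances to the next Tuesday; 2094-05-03 is a Monday, so it moves forward to 2094-05-04.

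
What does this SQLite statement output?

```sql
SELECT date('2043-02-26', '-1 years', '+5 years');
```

2047-02-26

Adding -1 year to 2043-02-26 gives 2042-02-26.
Adding +5 years to 2042-02-26 gives 2047-02-26.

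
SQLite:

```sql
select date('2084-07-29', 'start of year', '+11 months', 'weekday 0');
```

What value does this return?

`start of year` rewinds 2084-07-29 to 2084-01-01.
Adding +11 months to 2084-01-01 gives 2084-12-01.
`weekday 0` advances to the next Sunday; 2084-12-01 is a Friday, so it moves forward to 2084-12-03.

2084-12-03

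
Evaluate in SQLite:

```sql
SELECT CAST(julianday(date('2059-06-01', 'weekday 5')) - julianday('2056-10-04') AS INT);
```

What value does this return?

975

`weekday 5` advances to the next Friday; 2059-06-01 is a Sunday, so it moves forward to 2059-06-06.
27 days remain in October 2056 after the 4th (31 − 4).
Full months from November 2056 through May 2059 contribute their day counts.
Then 6 days into June 2059.
Total: 27 + 30 + 31 + 31 + 28 + 31 + 30 + 31 + 30 + 31 + 31 + 30 + 31 + 30 + 31 + 31 + 28 + 31 + 30 + 31 + 30 + 31 + 31 + 30 + 31 + 30 + 31 + 31 + 28 + 31 + 30 + 31 + 6 = 975.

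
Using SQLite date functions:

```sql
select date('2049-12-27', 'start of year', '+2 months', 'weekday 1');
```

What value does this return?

`start of year` rewinds 2049-12-27 to 2049-01-01.
Adding +2 months to 2049-01-01 gives 2049-03-01.
`weekday 1` advances to the next Monday; 2049-03-01 is already a Monday, so it stays at 2049-03-01.

2049-03-01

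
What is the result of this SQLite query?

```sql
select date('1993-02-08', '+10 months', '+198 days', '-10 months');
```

1993-08-24

Adding +10 months to 1993-02-08 gives 1993-12-08.
Applying '+198 days' to 1993-12-08: counting 198 days forward gives 1994-06-24.
Adding -10 months to 1994-06-24 gives 1993-08-24.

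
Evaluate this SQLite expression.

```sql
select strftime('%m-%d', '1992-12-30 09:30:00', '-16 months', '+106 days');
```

First apply '-16 months', '+106 days': 1992-12-30 09:30:00 → 1991-12-14 09:30:00.
`%m-%d` extracts the month-day: 12-14.

12-14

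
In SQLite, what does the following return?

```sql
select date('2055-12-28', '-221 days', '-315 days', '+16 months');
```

2055-11-10

Applying '-221 days' to 2055-12-28: counting 221 days back gives 2055-05-21.
Applying '-315 days' to 2055-05-21: counting 315 days back gives 2054-07-10.
Adding +16 months to 2054-07-10 gives 2055-11-10.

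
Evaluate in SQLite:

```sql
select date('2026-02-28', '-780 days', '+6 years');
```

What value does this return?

Applying '-780 days' to 2026-02-28: counting 780 days back gives 2024-01-10.
Adding +6 years to 2024-01-10 gives 2030-01-10.

2030-01-10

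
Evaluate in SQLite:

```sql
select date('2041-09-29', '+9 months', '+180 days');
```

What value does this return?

Adding +9 months to 2041-09-29 gives 2042-06-29.
Applying '+180 days' to 2042-06-29: counting 180 days forward gives 2042-12-26.

2042-12-26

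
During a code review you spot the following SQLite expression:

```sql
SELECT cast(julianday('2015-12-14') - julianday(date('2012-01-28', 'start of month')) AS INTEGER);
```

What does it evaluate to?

1443

`start of month` rewinds 2012-01-28 to 2012-01-01.
30 days remain in January 2012 after the 1st (31 − 1).
Full months from February 2012 through November 2015 contribute their day counts.
Then 14 days into December 2015.
Total: 30 + 29 + 31 + 30 + 31 + 30 + 31 + 31 + 30 + 31 + 30 + 31 + 31 + 28 + 31 + 30 + 31 + 30 + 31 + 31 + 30 + 31 + 30 + 31 + 31 + 28 + 31 + 30 + 31 + 30 + 31 + 31 + 30 + 31 + 30 + 31 + 31 + 28 + 31 + 30 + 31 + 30 + 31 + 31 + 30 + 31 + 30 + 14 = 1443.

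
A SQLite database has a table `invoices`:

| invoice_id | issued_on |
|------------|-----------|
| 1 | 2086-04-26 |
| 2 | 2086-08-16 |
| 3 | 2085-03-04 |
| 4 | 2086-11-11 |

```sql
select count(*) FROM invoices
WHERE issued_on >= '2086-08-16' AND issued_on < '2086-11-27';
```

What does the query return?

2

Rows in [2086-08-16, 2086-11-27): 2086-08-16, 2086-11-11 → 2 rows.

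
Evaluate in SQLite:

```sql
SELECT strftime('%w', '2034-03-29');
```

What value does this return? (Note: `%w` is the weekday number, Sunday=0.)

3

2034-03-29 is a Wednesday; with Sunday=0 that is 3.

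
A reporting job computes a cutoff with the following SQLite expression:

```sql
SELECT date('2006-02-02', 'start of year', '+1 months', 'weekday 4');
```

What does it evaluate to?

`start of year` rewinds 2006-02-02 to 2006-01-01.
Adding +1 month to 2006-01-01 gives 2006-02-01.
`weekday 4` advances to the next Thursday; 2006-02-01 is a Wednesday, so it moves forward to 2006-02-02.

2006-02-02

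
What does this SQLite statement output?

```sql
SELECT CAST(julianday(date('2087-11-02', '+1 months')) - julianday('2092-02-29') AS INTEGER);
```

Adding +1 month to 2087-11-02 gives 2087-12-02.
29 days remain in December 2087 after the 2nd (31 − 2).
Full months from January 2088 through January 2092 contribute their day counts.
Then 29 days into February 2092.
Total: 29 + 31 + 29 + 31 + 30 + 31 + 30 + 31 + 31 + 30 + 31 + 30 + 31 + 31 + 28 + 31 + 30 + 31 + 30 + 31 + 31 + 30 + 31 + 30 + 31 + 31 + 28 + 31 + 30 + 31 + 30 + 31 + 31 + 30 + 31 + 30 + 31 + 31 + 28 + 31 + 30 + 31 + 30 + 31 + 31 + 30 + 31 + 30 + 31 + 31 + 29 = 1550.
The subtraction is earlier − later, so the result is −1550 → -1550.

-1550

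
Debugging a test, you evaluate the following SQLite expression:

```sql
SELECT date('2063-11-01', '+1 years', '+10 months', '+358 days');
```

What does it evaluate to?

2066-08-25

Adding +1 year to 2063-11-01 gives 2064-11-01.
Adding +10 months to 2064-11-01 gives 2065-09-01.
Applying '+358 days' to 2065-09-01: counting 358 days forward gives 2066-08-25.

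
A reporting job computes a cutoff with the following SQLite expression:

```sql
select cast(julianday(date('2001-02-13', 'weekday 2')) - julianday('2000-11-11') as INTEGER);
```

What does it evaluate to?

`weekday 2` advances to the next Tuesday; 2001-02-13 is already a Tuesday, so it stays at 2001-02-13.
19 days remain in November 2000 after the 11th (30 − 11).
December 2000: 31 days.
January 2001: 31 days.
Then 13 days into February 2001.
Total: 19 + 31 + 31 + 13 = 94.

94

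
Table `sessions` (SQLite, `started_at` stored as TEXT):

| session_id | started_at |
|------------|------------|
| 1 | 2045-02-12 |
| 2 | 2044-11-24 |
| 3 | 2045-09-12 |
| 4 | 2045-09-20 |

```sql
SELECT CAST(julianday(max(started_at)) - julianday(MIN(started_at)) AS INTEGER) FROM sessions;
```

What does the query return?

MIN = 2044-11-24, MAX = 2045-09-20.
6 days remain in November 2044 after the 24th (30 − 24).
Full months from December 2044 through August 2045 contribute their day counts.
Then 20 days into September 2045.
Total: 6 + 31 + 31 + 28 + 31 + 30 + 31 + 30 + 31 + 31 + 20 = 300.

300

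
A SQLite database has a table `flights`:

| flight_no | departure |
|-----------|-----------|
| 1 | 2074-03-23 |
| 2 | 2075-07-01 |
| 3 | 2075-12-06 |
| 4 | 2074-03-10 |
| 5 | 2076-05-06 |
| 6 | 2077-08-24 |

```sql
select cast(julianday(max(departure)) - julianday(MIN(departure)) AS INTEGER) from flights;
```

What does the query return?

MIN = 2074-03-10, MAX = 2077-08-24.
21 days remain in March 2074 after the 10th (31 − 10).
Full months from April 2074 through July 2077 contribute their day counts.
Then 24 days into August 2077.
Total: 21 + 30 + 31 + 30 + 31 + 31 + 30 + 31 + 30 + 31 + 31 + 28 + 31 + 30 + 31 + 30 + 31 + 31 + 30 + 31 + 30 + 31 + 31 + 29 + 31 + 30 + 31 + 30 + 31 + 31 + 30 + 31 + 30 + 31 + 31 + 28 + 31 + 30 + 31 + 30 + 31 + 24 = 1263.

1263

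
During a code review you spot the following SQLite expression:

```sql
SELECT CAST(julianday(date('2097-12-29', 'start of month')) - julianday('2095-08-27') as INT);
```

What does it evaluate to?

827

`start of month` rewinds 2097-12-29 to 2097-12-01.
4 days remain in August 2095 after the 27th (31 − 27).
Full months from September 2095 through November 2097 contribute their day counts.
Then 1 day into December 2097.
Total: 4 + 30 + 31 + 30 + 31 + 31 + 29 + 31 + 30 + 31 + 30 + 31 + 31 + 30 + 31 + 30 + 31 + 31 + 28 + 31 + 30 + 31 + 30 + 31 + 31 + 30 + 31 + 30 + 1 = 827.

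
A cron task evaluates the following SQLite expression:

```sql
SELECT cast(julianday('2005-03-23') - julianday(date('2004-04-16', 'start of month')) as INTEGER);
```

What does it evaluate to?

`start of month` rewinds 2004-04-16 to 2004-04-01.
29 days remain in April 2004 after the 1st (30 − 1).
Full months from May 2004 through February 2005 contribute their day counts.
Then 23 days into March 2005.
Total: 29 + 31 + 30 + 31 + 31 + 30 + 31 + 30 + 31 + 31 + 28 + 23 = 356.

356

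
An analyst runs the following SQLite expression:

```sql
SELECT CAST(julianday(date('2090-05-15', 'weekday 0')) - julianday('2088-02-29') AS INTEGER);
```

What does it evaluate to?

812

`weekday 0` advances to the next Sunday; 2090-05-15 is a Monday, so it moves forward to 2090-05-21.
0 days remain in February 2088 after the 29th (29 − 29).
Full months from March 2088 through April 2090 contribute their day counts.
Then 21 days into May 2090.
Total: 0 + 31 + 30 + 31 + 30 + 31 + 31 + 30 + 31 + 30 + 31 + 31 + 28 + 31 + 30 + 31 + 30 + 31 + 31 + 30 + 31 + 30 + 31 + 31 + 28 + 31 + 30 + 21 = 812.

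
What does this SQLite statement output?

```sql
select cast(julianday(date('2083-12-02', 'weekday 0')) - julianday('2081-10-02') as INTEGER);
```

`weekday 0` advances to the next Sunday; 2083-12-02 is a Thursday, so it moves forward to 2083-12-05.
29 days remain in October 2081 after the 2nd (31 − 2).
Full months from November 2081 through November 2083 contribute their day counts.
Then 5 days into December 2083.
Total: 29 + 30 + 31 + 31 + 28 + 31 + 30 + 31 + 30 + 31 + 31 + 30 + 31 + 30 + 31 + 31 + 28 + 31 + 30 + 31 + 30 + 31 + 31 + 30 + 31 + 30 + 5 = 794.

794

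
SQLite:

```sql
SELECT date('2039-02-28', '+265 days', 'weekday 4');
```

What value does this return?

2039-11-24

Applying '+265 days' to 2039-02-28: counting 265 days forward gives 2039-11-20.
`weekday 4` advances to the next Thursday; 2039-11-20 is a Sunday, so it moves forward to 2039-11-24.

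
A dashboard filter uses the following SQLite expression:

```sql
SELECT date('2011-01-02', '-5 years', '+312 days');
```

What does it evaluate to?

Adding -5 years to 2011-01-02 gives 2006-01-02.
Applying '+312 days' to 2006-01-02: counting 312 days forward gives 2006-11-10.

2006-11-10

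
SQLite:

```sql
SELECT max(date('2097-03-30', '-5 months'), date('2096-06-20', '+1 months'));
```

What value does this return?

2096-10-30

date('2097-03-30', '-5 months') → 2096-10-30.
date('2096-06-20', '+1 months') → 2096-07-20.
Later of the two is 2096-10-30.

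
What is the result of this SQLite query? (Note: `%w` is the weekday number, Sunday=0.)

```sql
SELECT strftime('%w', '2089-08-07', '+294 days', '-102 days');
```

First apply '+294 days', '-102 days': 2089-08-07 → 2090-02-15.
2090-02-15 is a Wednesday; with Sunday=0 that is 3.

3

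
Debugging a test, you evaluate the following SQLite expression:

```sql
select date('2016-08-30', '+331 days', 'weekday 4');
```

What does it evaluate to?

2017-07-27

Applying '+331 days' to 2016-08-30: counting 331 days forward gives 2017-07-27.
`weekday 4` advances to the next Thursday; 2017-07-27 is already a Thursday, so it stays at 2017-07-27.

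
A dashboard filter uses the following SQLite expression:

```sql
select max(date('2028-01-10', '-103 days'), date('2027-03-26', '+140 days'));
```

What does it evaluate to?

date('2028-01-10', '-103 days') → 2027-09-29.
date('2027-03-26', '+140 days') → 2027-08-13.
Later of the two is 2027-09-29.

2027-09-29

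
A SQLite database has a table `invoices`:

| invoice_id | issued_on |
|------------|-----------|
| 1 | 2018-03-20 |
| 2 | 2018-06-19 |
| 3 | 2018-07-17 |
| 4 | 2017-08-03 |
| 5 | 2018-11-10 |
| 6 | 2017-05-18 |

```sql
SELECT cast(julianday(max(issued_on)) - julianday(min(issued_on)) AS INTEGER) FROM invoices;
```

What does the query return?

MIN = 2017-05-18, MAX = 2018-11-10.
13 days remain in May 2017 after the 18th (31 − 18).
Full months from June 2017 through October 2018 contribute their day counts.
Then 10 days into November 2018.
Total: 13 + 30 + 31 + 31 + 30 + 31 + 30 + 31 + 31 + 28 + 31 + 30 + 31 + 30 + 31 + 31 + 30 + 31 + 10 = 541.

541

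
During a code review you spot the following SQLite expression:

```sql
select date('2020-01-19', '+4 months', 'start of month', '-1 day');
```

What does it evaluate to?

2020-04-30

Adding +4 months to 2020-01-19 gives 2020-05-19.
`start of month` rewinds 2020-05-19 to 2020-05-01.
Going back 1 day from 2020-05-01 reaches 2020-04-30 (last day of April, 30 days).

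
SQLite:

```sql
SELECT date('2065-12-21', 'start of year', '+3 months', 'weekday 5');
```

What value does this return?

2065-04-03

`start of year` rewinds 2065-12-21 to 2065-01-01.
Adding +3 months to 2065-01-01 gives 2065-04-01.
`weekday 5` advances to the next Friday; 2065-04-01 is a Wednesday, so it moves forward to 2065-04-03.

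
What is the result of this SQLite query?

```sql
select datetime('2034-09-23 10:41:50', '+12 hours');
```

2034-09-23 22:41:50

+12 hours from 2034-09-23 10:41:50 is 2034-09-23 22:41:50.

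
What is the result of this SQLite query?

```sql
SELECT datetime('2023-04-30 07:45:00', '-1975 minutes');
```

1975 minutes = 32h 55m; -1975 minutes from 2023-04-30 07:45:00 is 2023-04-28 22:50:00 (crosses midnight).

2023-04-28 22:50:00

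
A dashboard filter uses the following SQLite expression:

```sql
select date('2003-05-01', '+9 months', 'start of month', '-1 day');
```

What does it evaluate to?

2004-01-31

Adding +9 months to 2003-05-01 gives 2004-02-01.
`start of month` rewinds 2004-02-01 to 2004-02-01.
Going back 1 day from 2004-02-01 reaches 2004-01-31 (last day of January, 31 days).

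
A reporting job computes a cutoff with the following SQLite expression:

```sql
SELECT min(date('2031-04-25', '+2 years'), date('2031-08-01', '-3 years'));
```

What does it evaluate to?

date('2031-04-25', '+2 years') → 2033-04-25.
date('2031-08-01', '-3 years') → 2028-08-01.
Earlier of the two is 2028-08-01.

2028-08-01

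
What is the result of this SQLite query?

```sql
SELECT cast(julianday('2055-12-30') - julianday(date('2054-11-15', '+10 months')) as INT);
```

Adding +10 months to 2054-11-15 gives 2055-09-15.
15 days remain in September 2055 after the 15th (30 − 15).
October 2055: 31 days.
November 2055: 30 days.
Then 30 days into December 2055.
Total: 15 + 31 + 30 + 30 = 106.

106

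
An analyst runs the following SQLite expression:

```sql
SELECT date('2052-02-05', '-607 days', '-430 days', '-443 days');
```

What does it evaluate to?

Applying '-607 days' to 2052-02-05: counting 607 days back gives 2050-06-08.
Applying '-430 days' to 2050-06-08: counting 430 days back gives 2049-04-04.
Applying '-443 days' to 2049-04-04: counting 443 days back gives 2048-01-17.

2048-01-17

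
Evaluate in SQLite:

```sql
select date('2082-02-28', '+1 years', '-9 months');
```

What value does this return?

Adding +1 year to 2082-02-28 gives 2083-02-28.
Adding -9 months to 2083-02-28 gives 2082-05-28.

2082-05-28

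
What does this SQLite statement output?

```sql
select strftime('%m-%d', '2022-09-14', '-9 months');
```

First apply '-9 months': 2022-09-14 → 2021-12-14.
`%m-%d` extracts the month-day: 12-14.

12-14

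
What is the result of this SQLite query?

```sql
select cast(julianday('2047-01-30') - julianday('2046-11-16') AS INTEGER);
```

14 days remain in November 2046 after the 16th (30 − 16).
December 2046: 31 days.
Then 30 days into January 2047.
Total: 14 + 31 + 30 = 75.

75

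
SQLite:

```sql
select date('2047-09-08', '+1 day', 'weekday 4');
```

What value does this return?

2047-09-12

Advancing 1 more day within September lands on 2047-09-09.
`weekday 4` advances to the next Thursday; 2047-09-09 is a Monday, so it moves forward to 2047-09-12.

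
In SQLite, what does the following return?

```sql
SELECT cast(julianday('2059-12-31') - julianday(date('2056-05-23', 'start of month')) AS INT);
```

1339

`start of month` rewinds 2056-05-23 to 2056-05-01.
30 days remain in May 2056 after the 1st (31 − 1).
Full months from June 2056 through November 2059 contribute their day counts.
Then 31 days into December 2059.
Total: 30 + 30 + 31 + 31 + 30 + 31 + 30 + 31 + 31 + 28 + 31 + 30 + 31 + 30 + 31 + 31 + 30 + 31 + 30 + 31 + 31 + 28 + 31 + 30 + 31 + 30 + 31 + 31 + 30 + 31 + 30 + 31 + 31 + 28 + 31 + 30 + 31 + 30 + 31 + 31 + 30 + 31 + 30 + 31 = 1339.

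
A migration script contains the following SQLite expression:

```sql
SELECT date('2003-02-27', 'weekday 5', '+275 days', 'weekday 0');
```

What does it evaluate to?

`weekday 5` advances to the next Friday; 2003-02-27 is a Thursday, so it moves forward to 2003-02-28.
Applying '+275 days' to 2003-02-28: counting 275 days forward gives 2003-11-30.
`weekday 0` advances to the next Sunday; 2003-11-30 is already a Sunday, so it stays at 2003-11-30.

2003-11-30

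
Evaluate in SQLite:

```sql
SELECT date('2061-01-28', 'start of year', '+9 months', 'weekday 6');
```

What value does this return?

2061-10-01

`start of year` rewinds 2061-01-28 to 2061-01-01.
Adding +9 months to 2061-01-01 gives 2061-10-01.
`weekday 6` advances to the next Saturday; 2061-10-01 is already a Saturday, so it stays at 2061-10-01.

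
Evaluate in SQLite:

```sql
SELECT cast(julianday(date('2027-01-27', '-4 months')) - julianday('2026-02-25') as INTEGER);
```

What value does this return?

Adding -4 months to 2027-01-27 gives 2026-09-27.
3 days remain in February 2026 after the 25th (28 − 25).
Full months from March 2026 through August 2026 contribute their day counts.
Then 27 days into September 2026.
Total: 3 + 31 + 30 + 31 + 30 + 31 + 31 + 27 = 214.

214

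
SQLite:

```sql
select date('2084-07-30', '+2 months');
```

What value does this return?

Adding +2 months to 2084-07-30 gives 2084-09-30.

2084-09-30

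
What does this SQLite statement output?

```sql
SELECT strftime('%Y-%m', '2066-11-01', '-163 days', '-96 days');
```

First apply '-163 days', '-96 days': 2066-11-01 → 2066-02-15.
`%Y-%m` extracts the year-month: 2066-02.

2066-02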